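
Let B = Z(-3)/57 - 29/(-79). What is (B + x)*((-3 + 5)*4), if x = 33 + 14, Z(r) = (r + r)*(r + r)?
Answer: 576368/1501 ≈ 383.99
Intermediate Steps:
Z(r) = 4*r² (Z(r) = (2*r)*(2*r) = 4*r²)
x = 47
B = 1499/1501 (B = (4*(-3)²)/57 - 29/(-79) = (4*9)*(1/57) - 29*(-1/79) = 36*(1/57) + 29/79 = 12/19 + 29/79 = 1499/1501 ≈ 0.99867)
(B + x)*((-3 + 5)*4) = (1499/1501 + 47)*((-3 + 5)*4) = 72046*(2*4)/1501 = (72046/1501)*8 = 576368/1501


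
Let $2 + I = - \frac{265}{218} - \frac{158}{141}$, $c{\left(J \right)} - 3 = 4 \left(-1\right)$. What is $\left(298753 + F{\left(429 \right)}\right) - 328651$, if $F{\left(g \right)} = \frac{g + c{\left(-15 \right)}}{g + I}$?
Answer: $- \frac{390254915802}{13053317} \approx -29897.0$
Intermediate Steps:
$c{\left(J \right)} = -1$ ($c{\left(J \right)} = 3 + 4 \left(-1\right) = 3 - 4 = -1$)
$I = - \frac{133285}{30738}$ ($I = -2 - \left(\frac{158}{141} + \frac{265}{218}\right) = -2 - \frac{71809}{30738} = - \frac{133285}{30738} \approx -4.3362$)
$F{\left(g \right)} = \frac{-1 + g}{- \frac{133285}{30738} + g}$ ($F{\left(g \right)} = \frac{g - 1}{g - \frac{133285}{30738}} = \frac{-1 + g}{- \frac{133285}{30738} + g}$)
$\left(298753 + F{\left(429 \right)}\right) - 328651 = \left(298753 + \frac{30738 \left(-1 + 429\right)}{-133285 + 30738 \cdot 429}\right) - 328651 = \left(298753 + 30738 \frac{1}{-133285 + 13186602} \cdot 428\right) - 328651 = \left(298753 + 30738 \cdot \frac{1}{13053317} \cdot 428\right) - 328651 = \left(298753 + \frac{13155864}{13053317}\right) - 328651 = \frac{3899730769565}{13053317} - 328651 = - \frac{390254915802}{13053317}$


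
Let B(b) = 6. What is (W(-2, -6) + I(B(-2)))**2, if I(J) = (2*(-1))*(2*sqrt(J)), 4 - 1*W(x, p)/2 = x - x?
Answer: 160 - 64*sqrt(6) ≈ 3.2327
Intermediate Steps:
W(x, p) = 8 (W(x, p) = 8 - 2*(x - x) = 8 - 2*0 = 8 + 0 = 8)
I(J) = -4*sqrt(J)
(W(-2, -6) + I(B(-2)))**2 = (8 - 4*sqrt(6))**2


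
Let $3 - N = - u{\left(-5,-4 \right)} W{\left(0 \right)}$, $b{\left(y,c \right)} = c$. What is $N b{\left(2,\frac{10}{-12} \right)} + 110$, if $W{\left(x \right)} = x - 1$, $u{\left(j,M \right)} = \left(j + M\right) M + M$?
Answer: $\frac{805}{6} \approx 134.17$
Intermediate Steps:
$u{\left(j,M \right)} = M + M \left(M + j\right)$ ($u{\left(j,M \right)} = \left(M + j\right) M + M = M \left(M + j\right) + M = M + M \left(M + j\right)$)
$W{\left(x \right)} = -1 + x$ ($W{\left(x \right)} = x - 1 = -1 + x$)
$N = -29$ ($N = 3 - - - 4 \left(1 - 4 - 5\right) \left(-1 + 0\right) = 3 - - \left(-4\right) \left(-8\right) \left(-1\right) = 3 - - 32 \left(-1\right) = 3 - \left(-1\right) \left(-32\right) = 3 - 32 = -29$)
$N b{\left(2,\frac{10}{-12} \right)} + 110 = - 29 \frac{10}{-12} + 110 = - 29 \cdot 10 \left(- \frac{1}{12}\right) + 110 = \left(-29\right) \left(- \frac{5}{6}\right) + 110 = \frac{145}{6} + 110 = \frac{805}{6}$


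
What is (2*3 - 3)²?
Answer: 9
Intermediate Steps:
(2*3 - 3)² = (6 - 3)² = 3² = 9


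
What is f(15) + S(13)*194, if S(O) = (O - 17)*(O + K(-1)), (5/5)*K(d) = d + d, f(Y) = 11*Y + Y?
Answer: -8356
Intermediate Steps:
f(Y) = 12*Y
K(d) = 2*d (K(d) = d + d = 2*d)
S(O) = (-17 + O)*(-2 + O) (S(O) = (O - 17)*(O + 2*(-1)) = (-17 + O)*(O - 2) = (-17 + O)*(-2 + O))
f(15) + S(13)*194 = 12*15 + (34 + 13² - 19*13)*194 = 180 + (34 + 169 - 247)*194 = 180 - 44*194 = 180 - 8536 = -8356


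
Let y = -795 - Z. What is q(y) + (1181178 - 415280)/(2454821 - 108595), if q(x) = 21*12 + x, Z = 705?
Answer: -1463662075/1173113 ≈ -1247.7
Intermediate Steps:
y = -1500 (y = -795 - 1*705 = -795 - 705 = -1500)
q(x) = 252 + x
q(y) + (1181178 - 415280)/(2454821 - 108595) = (252 - 1500) + (1181178 - 415280)/(2454821 - 108595) = -1248 + 765898/2346226 = -1248 + 765898*(1/2346226) = -1248 + 382949/1173113 = -1463662075/1173113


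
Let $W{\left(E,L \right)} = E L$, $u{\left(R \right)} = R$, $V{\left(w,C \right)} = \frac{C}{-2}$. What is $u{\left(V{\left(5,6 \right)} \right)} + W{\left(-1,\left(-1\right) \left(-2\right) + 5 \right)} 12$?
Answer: $-87$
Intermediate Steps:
$V{\left(w,C \right)} = - \frac{C}{2}$ ($V{\left(w,C \right)} = C \left(- \frac{1}{2}\right) = - \frac{C}{2}$)
$u{\left(V{\left(5,6 \right)} \right)} + W{\left(-1,\left(-1\right) \left(-2\right) + 5 \right)} 12 = \left(- \frac{1}{2}\right) 6 + - (\left(-1\right) \left(-2\right) + 5) 12 = -3 + - (2 + 5) 12 = -3 + \left(-1\right) 7 \cdot 12 = -3 - 84 = -87$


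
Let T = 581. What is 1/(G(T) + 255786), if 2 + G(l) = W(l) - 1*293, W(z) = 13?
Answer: 1/255504 ≈ 3.9138e-6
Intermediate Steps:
G(l) = -282 (G(l) = -2 + (13 - 1*293) = -2 + (13 - 293) = -2 - 280 = -282)
1/(G(T) + 255786) = 1/(-282 + 255786) = 1/255504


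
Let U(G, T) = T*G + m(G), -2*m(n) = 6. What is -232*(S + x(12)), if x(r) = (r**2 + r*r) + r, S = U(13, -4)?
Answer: -56840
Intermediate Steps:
m(n) = -3 (m(n) = -1/2*6 = -3)
U(G, T) = -3 + G*T (U(G, T) = T*G - 3 = G*T - 3 = -3 + G*T)
S = -55 (S = -3 + 13*(-4) = -3 - 52 = -55)
x(r) = r + 2*r**2 (x(r) = (r**2 + r**2) + r = 2*r**2 + r = r + 2*r**2)
-232*(S + x(12)) = -232*(-55 + 12*(1 + 2*12)) = -232*(-55 + 12*(1 + 24)) = -232*(-55 + 12*25) = -232*(-55 + 300) = -232*245 = -56840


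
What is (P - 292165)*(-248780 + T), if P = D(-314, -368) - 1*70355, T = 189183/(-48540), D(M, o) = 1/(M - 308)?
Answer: 907659886418153301/10063960 ≈ 9.0189e+10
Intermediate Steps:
D(M, o) = 1/(-308 + M)
T = -63061/16180 (T = 189183*(-1/48540) = -63061/16180 ≈ -3.8975)
P = -43760811/622 (P = 1/(-308 - 314) - 1*70355 = 1/(-622) - 70355 = -1/622 - 70355 = -43760811/622 ≈ -70355.)
(P - 292165)*(-248780 + T) = (-43760811/622 - 292165)*(-248780 - 63061/16180) = -225487441/622*(-4025323461/16180) = 907659886418153301/10063960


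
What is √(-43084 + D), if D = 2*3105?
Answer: I*√36874 ≈ 192.03*I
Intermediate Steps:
D = 6210
√(-43084 + D) = √(-43084 + 6210) = √(-36874) = I*√36874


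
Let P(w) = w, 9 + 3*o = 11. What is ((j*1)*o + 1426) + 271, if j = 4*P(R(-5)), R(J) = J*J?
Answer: 5291/3 ≈ 1763.7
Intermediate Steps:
R(J) = J²
o = ⅔ (o = -3 + (⅓)*11 = -3 + 11/3 = ⅔ ≈ 0.66667)
j = 100 (j = 4*(-5)² = 4*25 = 100)
((j*1)*o + 1426) + 271 = ((100*1)*(⅔) + 1426) + 271 = (100*(⅔) + 1426) + 271 = (200/3 + 1426) + 271 = 4478/3 + 271 = 5291/3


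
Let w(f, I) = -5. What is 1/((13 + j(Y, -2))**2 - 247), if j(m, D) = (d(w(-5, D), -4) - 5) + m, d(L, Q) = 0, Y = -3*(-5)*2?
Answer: 1/1197 ≈ 0.00083542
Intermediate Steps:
Y = 30 (Y = 15*2 = 30)
j(m, D) = -5 + m (j(m, D) = (0 - 5) + m = -5 + m)
1/((13 + j(Y, -2))**2 - 247) = 1/((13 + (-5 + 30))**2 - 247) = 1/((13 + 25)**2 - 247) = 1/(38**2 - 247) = 1/(1444 - 247) = 1/1197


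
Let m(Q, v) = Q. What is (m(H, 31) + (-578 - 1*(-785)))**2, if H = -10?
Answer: 38809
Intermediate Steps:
(m(H, 31) + (-578 - 1*(-785)))**2 = (-10 + (-578 - 1*(-785)))**2 = (-10 + (-578 + 785))**2 = (-10 + 207)**2 = 197**2 = 38809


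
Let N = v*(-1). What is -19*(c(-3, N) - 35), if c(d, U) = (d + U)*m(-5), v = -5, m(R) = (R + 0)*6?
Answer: 1805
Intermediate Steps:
m(R) = 6*R (m(R) = R*6 = 6*R)
N = 5 (N = -5*(-1) = 5)
c(d, U) = -30*U - 30*d (c(d, U) = (d + U)*(6*(-5)) = (U + d)*(-30) = -30*U - 30*d)
-19*(c(-3, N) - 35) = -19*((-30*5 - 30*(-3)) - 35) = -19*((-150 + 90) - 35) = -19*(-60 - 35) = -19*(-95) = 1805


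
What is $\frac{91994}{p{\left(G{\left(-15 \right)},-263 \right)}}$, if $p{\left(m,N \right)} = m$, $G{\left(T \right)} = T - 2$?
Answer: $- \frac{91994}{17} \approx -5411.4$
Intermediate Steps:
$G{\left(T \right)} = -2 + T$
$\frac{91994}{p{\left(G{\left(-15 \right)},-263 \right)}} = \frac{91994}{-2 - 15} = \frac{91994}{-17} = 91994 \left(- \frac{1}{17}\right) = - \frac{91994}{17}$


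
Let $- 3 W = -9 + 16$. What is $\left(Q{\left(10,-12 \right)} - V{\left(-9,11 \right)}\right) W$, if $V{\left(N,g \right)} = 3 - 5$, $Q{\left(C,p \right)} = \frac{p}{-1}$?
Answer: $- \frac{98}{3} \approx -32.667$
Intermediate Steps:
$Q{\left(C,p \right)} = - p$ ($Q{\left(C,p \right)} = p \left(-1\right) = - p$)
$V{\left(N,g \right)} = -2$
$W = - \frac{7}{3}$ ($W = - \frac{-9 + 16}{3} = \left(- \frac{1}{3}\right) 7 = - \frac{7}{3} \approx -2.3333$)
$\left(Q{\left(10,-12 \right)} - V{\left(-9,11 \right)}\right) W = \left(\left(-1\right) \left(-12\right) - -2\right) \left(- \frac{7}{3}\right) = \left(12 + 2\right) \left(- \frac{7}{3}\right) = 14 \left(- \frac{7}{3}\right) = - \frac{98}{3}$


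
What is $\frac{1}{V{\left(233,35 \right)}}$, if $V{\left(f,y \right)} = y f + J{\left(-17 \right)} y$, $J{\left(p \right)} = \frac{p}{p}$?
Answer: $\frac{1}{8190} \approx 0.0001221$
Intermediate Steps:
$J{\left(p \right)} = 1$
$V{\left(f,y \right)} = y + f y$ ($V{\left(f,y \right)} = y f + 1 y = f y + y = y + f y$)
$\frac{1}{V{\left(233,35 \right)}} = \frac{1}{35 \left(1 + 233\right)} = \frac{1}{35 \cdot 234} = \frac{1}{8190}$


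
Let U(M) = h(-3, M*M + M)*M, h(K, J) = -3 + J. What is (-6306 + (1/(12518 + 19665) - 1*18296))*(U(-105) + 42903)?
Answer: 873620534670030/32183 ≈ 2.7145e+10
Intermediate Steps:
U(M) = M*(-3 + M + M²) (U(M) = (-3 + (M*M + M))*M = (-3 + (M² + M))*M = (-3 + (M + M²))*M = (-3 + M + M²)*M = M*(-3 + M + M²))
(-6306 + (1/(12518 + 19665) - 1*18296))*(U(-105) + 42903) = (-6306 + (1/(12518 + 19665) - 1*18296))*(-105*(-3 - 105*(1 - 105)) + 42903) = (-6306 + (1/32183 - 18296))*(-105*(-3 - 105*(-104)) + 42903) = (-6306 + (1/32183 - 18296))*(-105*(-3 + 10920) + 42903) = (-6306 - 588820167/32183)*(-105*10917 + 42903) = -791766165*(-1146285 + 42903)/32183 = -791766165/32183*(-1103382) = 873620534670030/32183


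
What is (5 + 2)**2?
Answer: 49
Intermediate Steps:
(5 + 2)**2 = 7**2 = 49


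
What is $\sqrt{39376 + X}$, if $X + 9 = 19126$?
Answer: $\sqrt{58493} \approx 241.85$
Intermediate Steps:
$X = 19117$ ($X = -9 + 19126 = 19117$)
$\sqrt{39376 + X} = \sqrt{39376 + 19117} = \sqrt{58493}$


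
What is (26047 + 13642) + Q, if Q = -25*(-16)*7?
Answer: 42489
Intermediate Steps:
Q = 2800 (Q = 400*7 = 2800)
(26047 + 13642) + Q = (26047 + 13642) + 2800 = 39689 + 2800 = 42489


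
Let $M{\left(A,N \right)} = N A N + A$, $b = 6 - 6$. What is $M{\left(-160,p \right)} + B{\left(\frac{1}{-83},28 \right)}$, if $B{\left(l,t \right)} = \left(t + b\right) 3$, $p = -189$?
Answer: $-5715436$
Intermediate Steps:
$b = 0$ ($b = 6 - 6 = 0$)
$M{\left(A,N \right)} = A + A N^{2}$ ($M{\left(A,N \right)} = A N N + A = A N^{2} + A = A + A N^{2}$)
$B{\left(l,t \right)} = 3 t$ ($B{\left(l,t \right)} = \left(t + 0\right) 3 = t 3 = 3 t$)
$M{\left(-160,p \right)} + B{\left(\frac{1}{-83},28 \right)} = - 160 \left(1 + \left(-189\right)^{2}\right) + 3 \cdot 28 = - 160 \left(1 + 35721\right) + 84 = \left(-160\right) 35722 + 84 = -5715520 + 84 = -5715436$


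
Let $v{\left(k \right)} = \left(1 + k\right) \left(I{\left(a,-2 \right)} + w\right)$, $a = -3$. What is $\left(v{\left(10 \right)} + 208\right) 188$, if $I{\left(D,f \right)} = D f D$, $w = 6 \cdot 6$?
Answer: $76328$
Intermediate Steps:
$w = 36$
$I{\left(D,f \right)} = f D^{2}$
$v{\left(k \right)} = 18 + 18 k$ ($v{\left(k \right)} = \left(1 + k\right) \left(- 2 \left(-3\right)^{2} + 36\right) = \left(1 + k\right) \left(\left(-2\right) 9 + 36\right) = \left(1 + k\right) \left(-18 + 36\right) = \left(1 + k\right) 18 = 18 + 18 k$)
$\left(v{\left(10 \right)} + 208\right) 188 = \left(\left(18 + 18 \cdot 10\right) + 208\right) 188 = \left(\left(18 + 180\right) + 208\right) 188 = \left(198 + 208\right) 188 = 406 \cdot 188 = 76328$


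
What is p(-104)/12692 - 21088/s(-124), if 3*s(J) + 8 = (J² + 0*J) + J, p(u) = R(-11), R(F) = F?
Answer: -200778593/48369212 ≈ -4.1510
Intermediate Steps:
p(u) = -11
s(J) = -8/3 + J/3 + J²/3 (s(J) = -8/3 + ((J² + 0*J) + J)/3 = -8/3 + ((J² + 0) + J)/3 = -8/3 + (J² + J)/3 = -8/3 + (J + J²)/3 = -8/3 + (J/3 + J²/3) = -8/3 + J/3 + J²/3)
p(-104)/12692 - 21088/s(-124) = -11/12692 - 21088/(-8/3 + (⅓)*(-124) + (⅓)*(-124)²) = -11*1/12692 - 21088/(-8/3 - 124/3 + (⅓)*15376) = -11/12692 - 21088/(-8/3 - 124/3 + 15376/3) = -11/12692 - 21088/15244/3 = -11/12692 - 21088*3/15244 = -11/12692 - 15816/3811 = -200778593/48369212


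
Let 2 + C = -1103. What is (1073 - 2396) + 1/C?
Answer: -1461916/1105 ≈ -1323.0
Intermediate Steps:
C = -1105 (C = -2 - 1103 = -1105)
(1073 - 2396) + 1/C = (1073 - 2396) + 1/(-1105) = -1323 - 1/1105 = -1461916/1105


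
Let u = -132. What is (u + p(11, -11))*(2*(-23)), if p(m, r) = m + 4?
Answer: 5382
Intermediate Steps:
p(m, r) = 4 + m
(u + p(11, -11))*(2*(-23)) = (-132 + (4 + 11))*(2*(-23)) = (-132 + 15)*(-46) = -117*(-46) = 5382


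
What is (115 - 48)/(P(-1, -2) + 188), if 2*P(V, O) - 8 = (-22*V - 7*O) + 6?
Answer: 67/213 ≈ 0.31455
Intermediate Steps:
P(V, O) = 7 - 11*V - 7*O/2 (P(V, O) = 4 + ((-22*V - 7*O) + 6)/2 = 4 + (6 - 22*V - 7*O)/2 = 4 + (3 - 11*V - 7*O/2) = 7 - 11*V - 7*O/2)
(115 - 48)/(P(-1, -2) + 188) = (115 - 48)/((7 - 11*(-1) - 7/2*(-2)) + 188) = 67/((7 + 11 + 7) + 188) = 67/(25 + 188) = 67/213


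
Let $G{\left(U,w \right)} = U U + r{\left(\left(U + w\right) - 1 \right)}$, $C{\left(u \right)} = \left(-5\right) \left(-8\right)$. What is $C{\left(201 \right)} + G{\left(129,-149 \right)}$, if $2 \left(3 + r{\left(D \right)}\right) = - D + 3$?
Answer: $16690$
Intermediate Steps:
$C{\left(u \right)} = 40$
$r{\left(D \right)} = - \frac{3}{2} - \frac{D}{2}$ ($r{\left(D \right)} = -3 + \frac{- D + 3}{2} = -3 + \frac{3 - D}{2} = -3 - \left(- \frac{3}{2} + \frac{D}{2}\right) = - \frac{3}{2} - \frac{D}{2}$)
$G{\left(U,w \right)} = -1 + U^{2} - \frac{U}{2} - \frac{w}{2}$ ($G{\left(U,w \right)} = U U - \left(\frac{3}{2} + \frac{\left(U + w\right) - 1}{2}\right) = U^{2} - \left(\frac{3}{2} + \frac{-1 + U + w}{2}\right) = U^{2} - \left(1 + \frac{U}{2} + \frac{w}{2}\right) = -1 + U^{2} - \frac{U}{2} - \frac{w}{2}$)
$C{\left(201 \right)} + G{\left(129,-149 \right)} = 40 - \left(-9 - 16641\right) = 40 + \left(-1 + 16641 - \frac{129}{2} + \frac{149}{2}\right) = 40 + 16650 = 16690$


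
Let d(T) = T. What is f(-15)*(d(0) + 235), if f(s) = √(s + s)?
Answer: 235*I*√30 ≈ 1287.1*I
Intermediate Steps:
f(s) = √2*√s (f(s) = √(2*s) = √2*√s)
f(-15)*(d(0) + 235) = (√2*√(-15))*(0 + 235) = (√2*(I*√15))*235 = (I*√30)*235 = 235*I*√30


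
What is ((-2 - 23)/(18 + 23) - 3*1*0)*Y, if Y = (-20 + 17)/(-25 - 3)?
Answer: -75/1148 ≈ -0.065331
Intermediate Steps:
Y = 3/28 (Y = -3/(-28) = -3*(-1/28) = 3/28 ≈ 0.10714)
((-2 - 23)/(18 + 23) - 3*1*0)*Y = ((-2 - 23)/(18 + 23) - 3*1*0)*(3/28) = (-25/41 - 3*0)*(3/28) = (-25*1/41 + 0)*(3/28) = (-25/41 + 0)*(3/28) = -25/41*3/28 = -75/1148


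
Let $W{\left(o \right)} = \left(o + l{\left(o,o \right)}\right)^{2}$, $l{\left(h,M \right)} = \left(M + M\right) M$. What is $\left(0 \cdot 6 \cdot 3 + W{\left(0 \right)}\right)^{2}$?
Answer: $0$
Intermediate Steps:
$l{\left(h,M \right)} = 2 M^{2}$ ($l{\left(h,M \right)} = 2 M M = 2 M^{2}$)
$W{\left(o \right)} = \left(o + 2 o^{2}\right)^{2}$
$\left(0 \cdot 6 \cdot 3 + W{\left(0 \right)}\right)^{2} = \left(0 \cdot 6 \cdot 3 + 0^{2} \left(1 + 2 \cdot 0\right)^{2}\right)^{2} = \left(0 \cdot 3 + 0 \left(1 + 0\right)^{2}\right)^{2} = \left(0 + 0 \cdot 1^{2}\right)^{2} = \left(0 + 0 \cdot 1\right)^{2} = \left(0 + 0\right)^{2} = 0^{2} = 0$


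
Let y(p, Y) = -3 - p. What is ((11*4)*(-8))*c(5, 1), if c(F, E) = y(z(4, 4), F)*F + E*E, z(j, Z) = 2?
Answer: 8448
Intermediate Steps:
c(F, E) = E**2 - 5*F (c(F, E) = (-3 - 1*2)*F + E*E = (-3 - 2)*F + E**2 = -5*F + E**2 = E**2 - 5*F)
((11*4)*(-8))*c(5, 1) = ((11*4)*(-8))*(1**2 - 5*5) = (44*(-8))*(1 - 25) = -352*(-24) = 8448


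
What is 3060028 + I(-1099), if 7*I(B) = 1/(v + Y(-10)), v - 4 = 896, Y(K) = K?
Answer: 19063974441/6230 ≈ 3.0600e+6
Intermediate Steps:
v = 900 (v = 4 + 896 = 900)
I(B) = 1/6230 (I(B) = 1/(7*(900 - 10)) = (1/7)/890 = (1/7)*(1/890) = 1/6230)
3060028 + I(-1099) = 3060028 + 1/6230 = 19063974441/6230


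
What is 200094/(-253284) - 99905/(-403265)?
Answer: -1846218963/3404685742 ≈ -0.54226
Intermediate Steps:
200094/(-253284) - 99905/(-403265) = 200094*(-1/253284) - 99905*(-1/403265) = -33349/42214 + 19981/80653 = -1846218963/3404685742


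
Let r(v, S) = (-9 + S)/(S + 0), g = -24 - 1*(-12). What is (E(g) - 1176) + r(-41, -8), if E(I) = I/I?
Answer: -9383/8 ≈ -1172.9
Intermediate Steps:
g = -12 (g = -24 + 12 = -12)
E(I) = 1
r(v, S) = (-9 + S)/S
(E(g) - 1176) + r(-41, -8) = (1 - 1176) + (-9 - 8)/(-8) = -1175 - 1/8*(-17) = -1175 + 17/8 = -9383/8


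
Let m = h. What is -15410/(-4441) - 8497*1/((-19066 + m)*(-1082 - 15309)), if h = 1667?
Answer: 4394694073513/1266515506969 ≈ 3.4699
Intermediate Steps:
m = 1667
-15410/(-4441) - 8497*1/((-19066 + m)*(-1082 - 15309)) = -15410/(-4441) - 8497*1/((-19066 + 1667)*(-1082 - 15309)) = -15410*(-1/4441) - 8497/((-17399*(-16391))) = 15410/4441 - 8497/285187009 = 4394694073513/1266515506969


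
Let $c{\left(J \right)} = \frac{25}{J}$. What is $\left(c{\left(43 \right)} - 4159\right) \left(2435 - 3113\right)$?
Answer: $\frac{121234536}{43} \approx 2.8194 \cdot 10^{6}$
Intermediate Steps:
$\left(c{\left(43 \right)} - 4159\right) \left(2435 - 3113\right) = \left(\frac{25}{43} - 4159\right) \left(2435 - 3113\right) = \left(25 \cdot \frac{1}{43} - 4159\right) \left(-678\right) = \left(\frac{25}{43} - 4159\right) \left(-678\right) = \left(- \frac{178812}{43}\right) \left(-678\right) = \frac{121234536}{43}$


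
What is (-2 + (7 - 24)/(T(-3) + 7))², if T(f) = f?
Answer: 625/16 ≈ 39.063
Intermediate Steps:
(-2 + (7 - 24)/(T(-3) + 7))² = (-2 + (7 - 24)/(-3 + 7))² = (-2 - 17/4)² = (-25/4)² = 625/16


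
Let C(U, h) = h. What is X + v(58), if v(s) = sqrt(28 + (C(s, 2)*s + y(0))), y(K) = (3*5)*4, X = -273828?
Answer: -273828 + 2*sqrt(51) ≈ -2.7381e+5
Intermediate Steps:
y(K) = 60 (y(K) = 15*4 = 60)
v(s) = sqrt(88 + 2*s) (v(s) = sqrt(28 + (2*s + 60)) = sqrt(28 + (60 + 2*s)) = sqrt(88 + 2*s))
X + v(58) = -273828 + sqrt(88 + 2*58) = -273828 + sqrt(88 + 116) = -273828 + sqrt(204) = -273828 + 2*sqrt(51)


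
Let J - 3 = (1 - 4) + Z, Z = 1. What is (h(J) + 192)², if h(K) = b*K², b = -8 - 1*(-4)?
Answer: 35344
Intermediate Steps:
J = 1 (J = 3 + ((1 - 4) + 1) = 3 + (-3 + 1) = 3 - 2 = 1)
b = -4 (b = -8 + 4 = -4)
h(K) = -4*K²
(h(J) + 192)² = (-4*1² + 192)² = (-4*1 + 192)² = (-4 + 192)² = 188² = 35344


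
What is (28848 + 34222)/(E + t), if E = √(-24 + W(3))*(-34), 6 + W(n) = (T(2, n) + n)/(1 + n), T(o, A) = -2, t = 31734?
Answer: 2001463380/1007081147 + 1072190*I*√119/1007081147 ≈ 1.9874 + 0.011614*I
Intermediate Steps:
W(n) = -6 + (-2 + n)/(1 + n)
E = -17*I*√119 (E = √(-24 + (-8 - 5*3)/(1 + 3))*(-34) = √(-24 + (-8 - 15)/4)*(-34) = √(-24 + (¼)*(-23))*(-34) = √(-24 - 23/4)*(-34) = √(-119/4)*(-34) = (I*√119/2)*(-34) = -17*I*√119 ≈ -185.45*I)
(28848 + 34222)/(E + t) = (28848 + 34222)/(-17*I*√119 + 31734) = 63070/(31734 - 17*I*√119)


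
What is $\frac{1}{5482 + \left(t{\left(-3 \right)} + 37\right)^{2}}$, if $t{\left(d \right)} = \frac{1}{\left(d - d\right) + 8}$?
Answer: $\frac{64}{439057} \approx 0.00014577$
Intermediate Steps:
$t{\left(d \right)} = \frac{1}{8}$ ($t{\left(d \right)} = \frac{1}{0 + 8} = \frac{1}{8}$)
$\frac{1}{5482 + \left(t{\left(-3 \right)} + 37\right)^{2}} = \frac{1}{5482 + \left(\frac{1}{8} + 37\right)^{2}} = \frac{1}{5482 + \left(\frac{297}{8}\right)^{2}} = \frac{1}{5482 + \frac{88209}{64}} = \frac{1}{\frac{439057}{64}} = \frac{64}{439057}$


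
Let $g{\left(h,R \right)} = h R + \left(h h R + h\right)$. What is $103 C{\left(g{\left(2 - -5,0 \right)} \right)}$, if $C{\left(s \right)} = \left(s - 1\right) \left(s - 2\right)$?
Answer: $3090$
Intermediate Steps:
$g{\left(h,R \right)} = h + R h + R h^{2}$ ($g{\left(h,R \right)} = R h + \left(h^{2} R + h\right) = R h + \left(R h^{2} + h\right) = R h + \left(h + R h^{2}\right) = h + R h + R h^{2}$)
$C{\left(s \right)} = \left(-1 + s\right) \left(-2 + s\right)$
$103 C{\left(g{\left(2 - -5,0 \right)} \right)} = 103 \left(2 + \left(\left(2 - -5\right) \left(1 + 0 + 0 \left(2 - -5\right)\right)\right)^{2} - 3 \left(2 - -5\right) \left(1 + 0 + 0 \left(2 - -5\right)\right)\right) = 103 \left(2 + \left(\left(2 + 5\right) \left(1 + 0 + 0 \left(2 + 5\right)\right)\right)^{2} - 3 \left(2 + 5\right) \left(1 + 0 + 0 \left(2 + 5\right)\right)\right) = 103 \left(2 + \left(7 \left(1 + 0 + 0 \cdot 7\right)\right)^{2} - 3 \cdot 7 \left(1 + 0 + 0 \cdot 7\right)\right) = 103 \left(2 + \left(7 \left(1 + 0 + 0\right)\right)^{2} - 3 \cdot 7 \left(1 + 0 + 0\right)\right) = 103 \left(2 + \left(7 \cdot 1\right)^{2} - 3 \cdot 7 \cdot 1\right) = 103 \left(2 + 7^{2} - 21\right) = 103 \left(2 + 49 - 21\right) = 103 \cdot 30 = 3090$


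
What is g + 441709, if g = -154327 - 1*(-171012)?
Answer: 458394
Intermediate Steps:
g = 16685 (g = -154327 + 171012 = 16685)
g + 441709 = 16685 + 441709 = 458394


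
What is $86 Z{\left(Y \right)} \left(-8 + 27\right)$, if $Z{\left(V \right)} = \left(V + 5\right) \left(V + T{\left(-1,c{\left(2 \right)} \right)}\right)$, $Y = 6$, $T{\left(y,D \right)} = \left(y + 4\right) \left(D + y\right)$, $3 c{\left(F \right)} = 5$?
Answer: $143792$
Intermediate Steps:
$c{\left(F \right)} = \frac{5}{3}$ ($c{\left(F \right)} = \frac{1}{3} \cdot 5 = \frac{5}{3}$)
$T{\left(y,D \right)} = \left(4 + y\right) \left(D + y\right)$
$Z{\left(V \right)} = \left(2 + V\right) \left(5 + V\right)$ ($Z{\left(V \right)} = \left(V + 5\right) \left(V + \left(\left(-1\right)^{2} + 4 \cdot \frac{5}{3} + 4 \left(-1\right) + \frac{5}{3} \left(-1\right)\right)\right) = \left(5 + V\right) \left(V + \left(1 + \frac{20}{3} - 4 - \frac{5}{3}\right)\right) = \left(5 + V\right) \left(V + 2\right) = \left(5 + V\right) \left(2 + V\right) = \left(2 + V\right) \left(5 + V\right)$)
$86 Z{\left(Y \right)} \left(-8 + 27\right) = 86 \left(10 + 6^{2} + 7 \cdot 6\right) \left(-8 + 27\right) = 86 \left(10 + 36 + 42\right) 19 = 86 \cdot 88 \cdot 19 = 86 \cdot 1672 = 143792$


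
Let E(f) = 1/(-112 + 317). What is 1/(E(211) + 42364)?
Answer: 205/8684621 ≈ 2.3605e-5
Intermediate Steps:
E(f) = 1/205
1/(E(211) + 42364) = 1/(1/205 + 42364) = 1/(8684621/205) = 205/8684621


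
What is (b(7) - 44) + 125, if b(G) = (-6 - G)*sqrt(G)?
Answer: 81 - 13*sqrt(7) ≈ 46.605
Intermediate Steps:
b(G) = sqrt(G)*(-6 - G)
(b(7) - 44) + 125 = (sqrt(7)*(-6 - 1*7) - 44) + 125 = (sqrt(7)*(-6 - 7) - 44) + 125 = (sqrt(7)*(-13) - 44) + 125 = (-13*sqrt(7) - 44) + 125 = (-44 - 13*sqrt(7)) + 125 = 81 - 13*sqrt(7)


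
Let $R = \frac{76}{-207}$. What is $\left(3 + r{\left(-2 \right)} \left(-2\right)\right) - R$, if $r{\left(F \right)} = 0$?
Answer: $\frac{697}{207} \approx 3.3671$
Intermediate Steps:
$R = - \frac{76}{207}$ ($R = 76 \left(- \frac{1}{207}\right) = - \frac{76}{207} \approx -0.36715$)
$\left(3 + r{\left(-2 \right)} \left(-2\right)\right) - R = \left(3 + 0 \left(-2\right)\right) - - \frac{76}{207} = \left(3 + 0\right) + \frac{76}{207} = 3 + \frac{76}{207} = \frac{697}{207}$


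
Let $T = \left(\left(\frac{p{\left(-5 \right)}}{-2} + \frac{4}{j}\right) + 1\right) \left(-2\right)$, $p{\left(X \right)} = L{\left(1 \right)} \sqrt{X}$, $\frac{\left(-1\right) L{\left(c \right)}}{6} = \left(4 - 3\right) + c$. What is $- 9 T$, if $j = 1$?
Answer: $90 + 108 i \sqrt{5} \approx 90.0 + 241.5 i$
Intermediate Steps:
$L{\left(c \right)} = -6 - 6 c$ ($L{\left(c \right)} = - 6 \left(\left(4 - 3\right) + c\right) = - 6 \left(1 + c\right) = -6 - 6 c$)
$p{\left(X \right)} = - 12 \sqrt{X}$ ($p{\left(X \right)} = \left(-6 - 6\right) \sqrt{X} = - 12 \sqrt{X}$)
$T = -10 - 12 i \sqrt{5}$ ($T = \left(\left(\frac{\left(-12\right) \sqrt{-5}}{-2} + \frac{4}{1}\right) + 1\right) \left(-2\right) = \left(\left(- 12 i \sqrt{5} \left(- \frac{1}{2}\right) + 4 \cdot 1\right) + 1\right) \left(-2\right) = \left(\left(- 12 i \sqrt{5} \left(- \frac{1}{2}\right) + 4\right) + 1\right) \left(-2\right) = \left(\left(6 i \sqrt{5} + 4\right) + 1\right) \left(-2\right) = \left(\left(4 + 6 i \sqrt{5}\right) + 1\right) \left(-2\right) = \left(5 + 6 i \sqrt{5}\right) \left(-2\right) = -10 - 12 i \sqrt{5} \approx -10.0 - 26.833 i$)
$- 9 T = - 9 \left(-10 - 12 i \sqrt{5}\right) = 90 + 108 i \sqrt{5}$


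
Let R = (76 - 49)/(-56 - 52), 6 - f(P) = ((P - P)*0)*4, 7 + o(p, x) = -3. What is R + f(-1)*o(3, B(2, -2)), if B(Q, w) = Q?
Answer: -241/4 ≈ -60.250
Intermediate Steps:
o(p, x) = -10 (o(p, x) = -7 - 3 = -10)
f(P) = 6 (f(P) = 6 - (P - P)*0*4 = 6 - 0*0*4 = 6 - 0*4 = 6 - 1*0 = 6 + 0 = 6)
R = -1/4 (R = 27/(-108) = 27*(-1/108) = -1/4 ≈ -0.25000)
R + f(-1)*o(3, B(2, -2)) = -1/4 + 6*(-10) = -1/4 - 60 = -241/4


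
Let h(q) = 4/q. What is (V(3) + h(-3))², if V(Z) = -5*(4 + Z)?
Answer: 11881/9 ≈ 1320.1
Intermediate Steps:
V(Z) = -20 - 5*Z
(V(3) + h(-3))² = ((-20 - 5*3) + 4/(-3))² = ((-20 - 15) + 4*(-⅓))² = (-35 - 4/3)² = (-109/3)² = 11881/9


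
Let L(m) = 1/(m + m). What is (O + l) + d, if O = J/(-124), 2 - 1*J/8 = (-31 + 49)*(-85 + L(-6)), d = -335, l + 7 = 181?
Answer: -8058/31 ≈ -259.94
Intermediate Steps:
l = 174 (l = -7 + 181 = 174)
L(m) = 1/(2*m)
J = 12268 (J = 16 - 8*(-31 + 49)*(-85 + (½)/(-6)) = 16 - 144*(-85 + (½)*(-⅙)) = 16 - 144*(-85 - 1/12) = 16 - 144*(-1021)/12 = 16 - 8*(-3063/2) = 16 + 12252 = 12268)
O = -3067/31 (O = 12268/(-124) = 12268*(-1/124) = -3067/31 ≈ -98.935)
(O + l) + d = (-3067/31 + 174) - 335 = 2327/31 - 335 = -8058/31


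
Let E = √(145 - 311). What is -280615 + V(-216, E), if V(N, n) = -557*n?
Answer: -280615 - 557*I*√166 ≈ -2.8062e+5 - 7176.4*I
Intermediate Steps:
E = I*√166 (E = √(-166) = I*√166 ≈ 12.884*I)
-280615 + V(-216, E) = -280615 - 557*I*√166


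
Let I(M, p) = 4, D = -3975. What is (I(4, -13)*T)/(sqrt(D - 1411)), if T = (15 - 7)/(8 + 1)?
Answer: -16*I*sqrt(5386)/24237 ≈ -0.048448*I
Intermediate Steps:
T = 8/9 ≈ 0.88889
(I(4, -13)*T)/(sqrt(D - 1411)) = (4*(8/9))/(sqrt(-3975 - 1411)) = 32/(9*(sqrt(-5386))) = 32/(9*((I*sqrt(5386)))) = 32*(-I*sqrt(5386)/5386)/9 = -16*I*sqrt(5386)/24237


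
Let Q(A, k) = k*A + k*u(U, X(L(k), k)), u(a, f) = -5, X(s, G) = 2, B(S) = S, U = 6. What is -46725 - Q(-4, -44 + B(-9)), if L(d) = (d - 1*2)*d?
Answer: -47202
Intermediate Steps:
L(d) = d*(-2 + d) (L(d) = (d - 2)*d = (-2 + d)*d = d*(-2 + d))
Q(A, k) = -5*k + A*k (Q(A, k) = k*A + k*(-5) = A*k - 5*k = -5*k + A*k)
-46725 - Q(-4, -44 + B(-9)) = -46725 - (-44 - 9)*(-5 - 4) = -46725 - (-53)*(-9) = -46725 - 1*477 = -46725 - 477 = -47202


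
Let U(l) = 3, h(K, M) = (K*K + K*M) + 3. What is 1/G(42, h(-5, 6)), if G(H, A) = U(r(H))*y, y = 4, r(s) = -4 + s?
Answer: 1/12 ≈ 0.083333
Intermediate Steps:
h(K, M) = 3 + K**2 + K*M (h(K, M) = (K**2 + K*M) + 3 = 3 + K**2 + K*M)
G(H, A) = 12 (G(H, A) = 3*4 = 12)
1/G(42, h(-5, 6)) = 1/12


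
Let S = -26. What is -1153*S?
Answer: 29978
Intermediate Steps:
-1153*S = -1153*(-26) = 29978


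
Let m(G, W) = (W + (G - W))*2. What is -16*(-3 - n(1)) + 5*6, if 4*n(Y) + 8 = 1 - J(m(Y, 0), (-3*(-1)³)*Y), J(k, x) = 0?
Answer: 50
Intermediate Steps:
m(G, W) = 2*G (m(G, W) = G*2 = 2*G)
n(Y) = -7/4 (n(Y) = -2 + (1 - 1*0)/4 = -2 + (1 + 0)/4 = -2 + (¼)*1 = -2 + ¼ = -7/4)
-16*(-3 - n(1)) + 5*6 = -16*(-3 - 1*(-7/4)) + 5*6 = -16*(-3 + 7/4) + 30 = -16*(-5/4) + 30 = 20 + 30 = 50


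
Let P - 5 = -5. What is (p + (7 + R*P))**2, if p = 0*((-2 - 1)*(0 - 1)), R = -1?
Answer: 49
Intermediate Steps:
P = 0 (P = 5 - 5 = 0)
p = 0 (p = 0*(-3*(-1)) = 0*3 = 0)
(p + (7 + R*P))**2 = (0 + (7 - 1*0))**2 = (0 + (7 + 0))**2 = (0 + 7)**2 = 7**2 = 49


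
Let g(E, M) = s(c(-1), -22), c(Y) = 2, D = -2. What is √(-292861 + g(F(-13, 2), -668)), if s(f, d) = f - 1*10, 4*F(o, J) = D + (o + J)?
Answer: 3*I*√32541 ≈ 541.17*I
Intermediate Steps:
F(o, J) = -½ + J/4 + o/4 (F(o, J) = (-2 + (o + J))/4 = (-2 + (J + o))/4 = (-2 + J + o)/4 = -½ + J/4 + o/4)
s(f, d) = -10 + f (s(f, d) = f - 10 = -10 + f)
g(E, M) = -8 (g(E, M) = -10 + 2 = -8)
√(-292861 + g(F(-13, 2), -668)) = √(-292861 - 8) = √(-292869) = 3*I*√32541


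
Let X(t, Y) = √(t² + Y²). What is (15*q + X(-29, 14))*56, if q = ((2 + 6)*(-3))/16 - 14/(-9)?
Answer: 140/3 + 56*√1037 ≈ 1850.0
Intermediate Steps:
q = 1/18 (q = (8*(-3))*(1/16) - 14*(-⅑) = -24*1/16 + 14/9 = -3/2 + 14/9 = 1/18 ≈ 0.055556)
X(t, Y) = √(Y² + t²)
(15*q + X(-29, 14))*56 = (15*(1/18) + √(14² + (-29)²))*56 = (⅚ + √(196 + 841))*56 = (⅚ + √1037)*56 = 140/3 + 56*√1037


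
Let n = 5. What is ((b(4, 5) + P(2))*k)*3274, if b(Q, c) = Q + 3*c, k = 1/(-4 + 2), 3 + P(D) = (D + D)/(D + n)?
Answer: -189892/7 ≈ -27127.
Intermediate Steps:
P(D) = -3 + 2*D/(5 + D) (P(D) = -3 + (D + D)/(D + 5) = -3 + (2*D)/(5 + D) = -3 + 2*D/(5 + D))
k = -½ (k = 1/(-2) = -½ ≈ -0.50000)
((b(4, 5) + P(2))*k)*3274 = (((4 + 3*5) + (-15 - 1*2)/(5 + 2))*(-½))*3274 = (((4 + 15) + (-15 - 2)/7)*(-½))*3274 = ((19 + (⅐)*(-17))*(-½))*3274 = ((19 - 17/7)*(-½))*3274 = ((116/7)*(-½))*3274 = -58/7*3274 = -189892/7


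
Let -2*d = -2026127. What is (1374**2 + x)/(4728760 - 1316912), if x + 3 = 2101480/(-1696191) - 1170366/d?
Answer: 6488041856812749589/11725492502106780936 ≈ 0.55333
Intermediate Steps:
d = 2026127/2 (d = -1/2*(-2026127) = 2026127/2 ≈ 1.0131e+6)
x = -18538289066543/3436698382257 (x = -3 + (2101480/(-1696191) - 1170366/2026127/2) = -3 + (2101480*(-1/1696191) - 1170366*2/2026127) = -3 + (-2101480/1696191 - 2340732/2026127) = -3 - 8228193919772/3436698382257 = -18538289066543/3436698382257 ≈ -5.3942)
(1374**2 + x)/(4728760 - 1316912) = (1374**2 - 18538289066543/3436698382257)/(4728760 - 1316912) = (1887876 - 18538289066543/3436698382257)/3411848 = (6488041856812749589/3436698382257)*(1/3411848) = 6488041856812749589/11725492502106780936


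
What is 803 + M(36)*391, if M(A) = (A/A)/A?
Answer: 29299/36 ≈ 813.86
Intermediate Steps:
M(A) = 1/A
803 + M(36)*391 = 803 + 391/36 = 29299/36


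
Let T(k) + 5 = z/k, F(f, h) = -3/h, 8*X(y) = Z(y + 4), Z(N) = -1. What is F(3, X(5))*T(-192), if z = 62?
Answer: -511/4 ≈ -127.75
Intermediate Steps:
X(y) = -1/8 (X(y) = (1/8)*(-1) = -1/8)
T(k) = -5 + 62/k
F(3, X(5))*T(-192) = (-3/(-1/8))*(-5 + 62/(-192)) = (-3*(-8))*(-5 + 62*(-1/192)) = 24*(-5 - 31/96) = 24*(-511/96) = -511/4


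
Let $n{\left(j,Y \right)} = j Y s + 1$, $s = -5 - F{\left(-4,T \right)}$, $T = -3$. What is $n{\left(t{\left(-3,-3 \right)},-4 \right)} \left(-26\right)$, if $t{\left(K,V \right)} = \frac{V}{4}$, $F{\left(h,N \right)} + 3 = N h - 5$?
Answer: $676$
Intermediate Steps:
$F{\left(h,N \right)} = -8 + N h$ ($F{\left(h,N \right)} = -3 + \left(N h - 5\right) = -3 + \left(-5 + N h\right) = -8 + N h$)
$s = -9$ ($s = -5 - \left(-8 - -12\right) = -5 - \left(-8 + 12\right) = -5 - 4 = -9$)
$t{\left(K,V \right)} = \frac{V}{4}$ ($t{\left(K,V \right)} = V \frac{1}{4} = \frac{V}{4}$)
$n{\left(j,Y \right)} = 1 - 9 Y j$ ($n{\left(j,Y \right)} = j Y \left(-9\right) + 1 = j \left(- 9 Y\right) + 1 = - 9 Y j + 1 = 1 - 9 Y j$)
$n{\left(t{\left(-3,-3 \right)},-4 \right)} \left(-26\right) = \left(1 - - 36 \cdot \frac{1}{4} \left(-3\right)\right) \left(-26\right) = \left(1 - \left(-36\right) \left(- \frac{3}{4}\right)\right) \left(-26\right) = \left(1 - 27\right) \left(-26\right) = \left(-26\right) \left(-26\right) = 676$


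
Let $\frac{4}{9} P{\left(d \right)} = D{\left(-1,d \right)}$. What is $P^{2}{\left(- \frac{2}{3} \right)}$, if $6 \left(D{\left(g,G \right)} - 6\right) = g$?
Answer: $\frac{11025}{64} \approx 172.27$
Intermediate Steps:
$D{\left(g,G \right)} = 6 + \frac{g}{6}$
$P{\left(d \right)} = \frac{105}{8}$ ($P{\left(d \right)} = \frac{9 \left(6 + \frac{1}{6} \left(-1\right)\right)}{4} = \frac{9 \left(6 - \frac{1}{6}\right)}{4} = \frac{9}{4} \cdot \frac{35}{6} = \frac{105}{8}$)
$P^{2}{\left(- \frac{2}{3} \right)} = \left(\frac{105}{8}\right)^{2} = \frac{11025}{64}$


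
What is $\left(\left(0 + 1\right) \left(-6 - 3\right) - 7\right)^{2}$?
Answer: $256$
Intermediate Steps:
$\left(\left(0 + 1\right) \left(-6 - 3\right) - 7\right)^{2} = \left(1 \left(-9\right) - 7\right)^{2} = \left(-9 - 7\right)^{2} = \left(-16\right)^{2} = 256$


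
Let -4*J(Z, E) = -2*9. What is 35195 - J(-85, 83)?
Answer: 70381/2 ≈ 35191.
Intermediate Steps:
J(Z, E) = 9/2 (J(Z, E) = -(-1)*9/2 = -¼*(-18) = 9/2)
35195 - J(-85, 83) = 35195 - 1*9/2 = 35195 - 9/2 = 70381/2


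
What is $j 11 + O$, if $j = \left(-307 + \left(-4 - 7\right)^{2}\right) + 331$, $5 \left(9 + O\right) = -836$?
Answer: $\frac{7094}{5} \approx 1418.8$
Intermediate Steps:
$O = - \frac{881}{5}$ ($O = -9 + \frac{1}{5} \left(-836\right) = -9 - \frac{836}{5} = - \frac{881}{5} \approx -176.2$)
$j = 145$ ($j = \left(-307 + \left(-11\right)^{2}\right) + 331 = \left(-307 + 121\right) + 331 = -186 + 331 = 145$)
$j 11 + O = 145 \cdot 11 - \frac{881}{5} = 1595 - \frac{881}{5} = \frac{7094}{5}$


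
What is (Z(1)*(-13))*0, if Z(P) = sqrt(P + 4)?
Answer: 0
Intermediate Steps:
Z(P) = sqrt(4 + P)
(Z(1)*(-13))*0 = (sqrt(4 + 1)*(-13))*0 = (sqrt(5)*(-13))*0 = -13*sqrt(5)*0 = 0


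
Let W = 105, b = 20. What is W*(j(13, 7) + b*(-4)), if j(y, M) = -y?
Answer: -9765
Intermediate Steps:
W*(j(13, 7) + b*(-4)) = 105*(-1*13 + 20*(-4)) = 105*(-13 - 80) = 105*(-93) = -9765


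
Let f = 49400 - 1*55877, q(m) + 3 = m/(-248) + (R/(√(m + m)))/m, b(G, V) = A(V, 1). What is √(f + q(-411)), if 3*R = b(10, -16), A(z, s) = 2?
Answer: √(-151437504538422 + 46128*I*√822)/152892 ≈ 3.5145e-7 + 80.488*I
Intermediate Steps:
b(G, V) = 2
R = ⅔ (R = (⅓)*2 = ⅔ ≈ 0.66667)
q(m) = -3 - m/248 + √2/(3*m^(3/2)) (q(m) = -3 + (m/(-248) + (2/(3*(√(m + m))))/m) = -3 + (m*(-1/248) + (2/(3*(√(2*m))))/m) = -3 + (-m/248 + (2/(3*((√2*√m))))/m) = -3 + (-m/248 + (2*(√2/(2*√m))/3)/m) = -3 + (-m/248 + (√2/(3*√m))/m) = -3 + (-m/248 + √2/(3*m^(3/2))) = -3 - m/248 + √2/(3*m^(3/2)))
f = -6477 (f = 49400 - 55877 = -6477)
√(f + q(-411)) = √(-6477 + (-3 - 1/248*(-411) + √2/(3*(-411)^(3/2)))) = √(-6477 + (-3 + 411/248 + √2*(I*√411/168921)/3)) = √(-6477 + (-3 + 411/248 + I*√822/506763)) = √(-6477 + (-333/248 + I*√822/506763)) = √(-1606629/248 + I*√822/506763)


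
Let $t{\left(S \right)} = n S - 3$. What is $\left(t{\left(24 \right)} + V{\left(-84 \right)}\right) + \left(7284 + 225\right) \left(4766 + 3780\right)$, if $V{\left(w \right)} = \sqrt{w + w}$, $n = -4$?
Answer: $64171815 + 2 i \sqrt{42} \approx 6.4172 \cdot 10^{7} + 12.961 i$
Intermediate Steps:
$t{\left(S \right)} = -3 - 4 S$ ($t{\left(S \right)} = - 4 S - 3 = -3 - 4 S$)
$V{\left(w \right)} = \sqrt{2} \sqrt{w}$ ($V{\left(w \right)} = \sqrt{2 w} = \sqrt{2} \sqrt{w}$)
$\left(t{\left(24 \right)} + V{\left(-84 \right)}\right) + \left(7284 + 225\right) \left(4766 + 3780\right) = \left(\left(-3 - 96\right) + \sqrt{2} \sqrt{-84}\right) + \left(7284 + 225\right) \left(4766 + 3780\right) = \left(\left(-3 - 96\right) + \sqrt{2} \cdot 2 i \sqrt{21}\right) + 7509 \cdot 8546 = \left(-99 + 2 i \sqrt{42}\right) + 64171914 = 64171815 + 2 i \sqrt{42}$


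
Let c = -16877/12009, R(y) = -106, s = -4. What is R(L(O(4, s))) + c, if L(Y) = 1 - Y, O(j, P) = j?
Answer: -1289831/12009 ≈ -107.41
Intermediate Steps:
c = -16877/12009 (c = -16877*1/12009 = -16877/12009 ≈ -1.4054)
R(L(O(4, s))) + c = -106 - 16877/12009 = -1289831/12009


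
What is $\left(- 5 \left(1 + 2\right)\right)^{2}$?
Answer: $225$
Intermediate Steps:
$\left(- 5 \left(1 + 2\right)\right)^{2} = \left(\left(-5\right) 3\right)^{2} = \left(-15\right)^{2} = 225$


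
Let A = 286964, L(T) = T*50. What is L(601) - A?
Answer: -256914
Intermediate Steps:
L(T) = 50*T
L(601) - A = 50*601 - 1*286964 = 30050 - 286964 = -256914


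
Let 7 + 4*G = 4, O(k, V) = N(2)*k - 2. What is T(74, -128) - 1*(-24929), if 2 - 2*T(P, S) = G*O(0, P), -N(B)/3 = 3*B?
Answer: 99717/4 ≈ 24929.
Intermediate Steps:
N(B) = -9*B
O(k, V) = -2 - 18*k (O(k, V) = (-9*2)*k - 2 = -18*k - 2 = -2 - 18*k)
G = -3/4 (G = -7/4 + (1/4)*4 = -7/4 + 1 = -3/4 ≈ -0.75000)
T(P, S) = 1/4 (T(P, S) = 1 - (-3)*(-2 - 18*0)/8 = 1 - (-3)*(-2 + 0)/8 = 1 - (-3)*(-2)/8 = 1 - 1/2*3/2 = 1 - 3/4 = 1/4)
T(74, -128) - 1*(-24929) = 1/4 - 1*(-24929) = 1/4 + 24929 = 99717/4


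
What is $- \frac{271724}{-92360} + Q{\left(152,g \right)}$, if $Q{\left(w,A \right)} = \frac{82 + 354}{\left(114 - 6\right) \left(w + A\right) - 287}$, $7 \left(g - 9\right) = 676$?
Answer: $\frac{2632358669}{889957870} \approx 2.9578$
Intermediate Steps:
$g = \frac{739}{7}$ ($g = 9 + \frac{1}{7} \cdot 676 = 9 + \frac{676}{7} = \frac{739}{7} \approx 105.57$)
$Q{\left(w,A \right)} = \frac{436}{-287 + 108 A + 108 w}$ ($Q{\left(w,A \right)} = \frac{436}{108 \left(A + w\right) - 287} = \frac{436}{\left(108 A + 108 w\right) - 287} = \frac{436}{-287 + 108 A + 108 w}$)
$- \frac{271724}{-92360} + Q{\left(152,g \right)} = - \frac{271724}{-92360} + \frac{436}{-287 + 108 \cdot \frac{739}{7} + 108 \cdot 152} = \left(-271724\right) \left(- \frac{1}{92360}\right) + \frac{436}{-287 + \frac{79812}{7} + 16416} = \frac{67931}{23090} + \frac{436}{\frac{192715}{7}} = \frac{67931}{23090} + 436 \cdot \frac{7}{192715} = \frac{67931}{23090} + \frac{3052}{192715} = \frac{2632358669}{889957870}$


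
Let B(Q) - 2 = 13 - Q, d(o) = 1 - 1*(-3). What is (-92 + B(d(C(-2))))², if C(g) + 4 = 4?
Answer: 6561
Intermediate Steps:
C(g) = 0 (C(g) = -4 + 4 = 0)
d(o) = 4 (d(o) = 1 + 3 = 4)
B(Q) = 15 - Q (B(Q) = 2 + (13 - Q) = 15 - Q)
(-92 + B(d(C(-2))))² = (-92 + (15 - 1*4))² = (-92 + (15 - 4))² = (-92 + 11)² = (-81)² = 6561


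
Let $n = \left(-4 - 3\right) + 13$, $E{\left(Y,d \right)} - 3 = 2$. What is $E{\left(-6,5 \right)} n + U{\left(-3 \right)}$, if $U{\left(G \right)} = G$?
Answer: $27$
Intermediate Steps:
$E{\left(Y,d \right)} = 5$ ($E{\left(Y,d \right)} = 3 + 2 = 5$)
$n = 6$ ($n = -7 + 13 = 6$)
$E{\left(-6,5 \right)} n + U{\left(-3 \right)} = 5 \cdot 6 - 3 = 30 - 3 = 27$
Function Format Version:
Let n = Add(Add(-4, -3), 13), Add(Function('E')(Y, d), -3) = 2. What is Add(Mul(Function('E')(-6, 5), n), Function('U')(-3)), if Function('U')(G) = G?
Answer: 27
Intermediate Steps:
Function('E')(Y, d) = 5 (Function('E')(Y, d) = Add(3, 2) = 5)
n = 6 (n = Add(-7, 13) = 6)
Add(Mul(Function('E')(-6, 5), n), Function('U')(-3)) = Add(Mul(5, 6), -3) = Add(30, -3) = 27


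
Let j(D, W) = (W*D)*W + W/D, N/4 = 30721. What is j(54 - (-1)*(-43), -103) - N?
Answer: -68138/11 ≈ -6194.4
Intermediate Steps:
N = 122884 (N = 4*30721 = 122884)
j(D, W) = D*W² + W/D (j(D, W) = (D*W)*W + W/D = D*W² + W/D)
j(54 - (-1)*(-43), -103) - N = ((54 - (-1)*(-43))*(-103)² - 103/(54 - (-1)*(-43))) - 1*122884 = ((54 - 1*43)*10609 - 103/(54 - 1*43)) - 122884 = ((54 - 43)*10609 - 103/(54 - 43)) - 122884 = (11*10609 - 103/11) - 122884 = (116699 - 103*1/11) - 122884 = (116699 - 103/11) - 122884 = 1283586/11 - 122884 = -68138/11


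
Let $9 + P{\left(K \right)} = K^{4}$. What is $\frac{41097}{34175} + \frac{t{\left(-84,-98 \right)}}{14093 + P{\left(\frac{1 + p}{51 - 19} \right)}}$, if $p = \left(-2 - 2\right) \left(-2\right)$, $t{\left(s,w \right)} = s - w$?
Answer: $\frac{121485678114773}{100940311709075} \approx 1.2035$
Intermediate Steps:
$p = 8$ ($p = \left(-4\right) \left(-2\right) = 8$)
$P{\left(K \right)} = -9 + K^{4}$
$\frac{41097}{34175} + \frac{t{\left(-84,-98 \right)}}{14093 + P{\left(\frac{1 + p}{51 - 19} \right)}} = \frac{41097}{34175} + \frac{-84 - -98}{14093 - \left(9 - \left(\frac{1 + 8}{51 - 19}\right)^{4}\right)} = 41097 \cdot \frac{1}{34175} + \frac{-84 + 98}{14093 - \left(9 - \left(\frac{9}{32}\right)^{4}\right)} = \frac{41097}{34175} + \frac{14}{14093 - \left(9 - \left(9 \cdot \frac{1}{32}\right)^{4}\right)} = \frac{41097}{34175} + \frac{14}{14093 - \left(9 - \left(\frac{9}{32}\right)^{4}\right)} = \frac{41097}{34175} + \frac{14}{14093 + \left(-9 + \frac{6561}{1048576}\right)} = \frac{41097}{34175} + \frac{14}{14093 - \frac{9430623}{1048576}} = \frac{41097}{34175} + \frac{14}{\frac{14768150945}{1048576}} = \frac{41097}{34175} + 14 \cdot \frac{1048576}{14768150945} = \frac{41097}{34175} + \frac{14680064}{14768150945} = \frac{121485678114773}{100940311709075}$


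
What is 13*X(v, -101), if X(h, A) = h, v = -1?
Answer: -13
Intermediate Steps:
13*X(v, -101) = 13*(-1) = -13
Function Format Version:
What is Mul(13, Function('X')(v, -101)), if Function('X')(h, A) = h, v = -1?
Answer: -13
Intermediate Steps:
Mul(13, Function('X')(v, -101)) = Mul(13, -1) = -13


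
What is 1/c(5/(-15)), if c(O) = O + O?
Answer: -3/2 ≈ -1.5000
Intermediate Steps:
c(O) = 2*O
1/c(5/(-15)) = 1/(2*(5/(-15))) = 1/(2*(5*(-1/15))) = 1/(2*(-⅓)) = 1/(-⅔) = -3/2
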